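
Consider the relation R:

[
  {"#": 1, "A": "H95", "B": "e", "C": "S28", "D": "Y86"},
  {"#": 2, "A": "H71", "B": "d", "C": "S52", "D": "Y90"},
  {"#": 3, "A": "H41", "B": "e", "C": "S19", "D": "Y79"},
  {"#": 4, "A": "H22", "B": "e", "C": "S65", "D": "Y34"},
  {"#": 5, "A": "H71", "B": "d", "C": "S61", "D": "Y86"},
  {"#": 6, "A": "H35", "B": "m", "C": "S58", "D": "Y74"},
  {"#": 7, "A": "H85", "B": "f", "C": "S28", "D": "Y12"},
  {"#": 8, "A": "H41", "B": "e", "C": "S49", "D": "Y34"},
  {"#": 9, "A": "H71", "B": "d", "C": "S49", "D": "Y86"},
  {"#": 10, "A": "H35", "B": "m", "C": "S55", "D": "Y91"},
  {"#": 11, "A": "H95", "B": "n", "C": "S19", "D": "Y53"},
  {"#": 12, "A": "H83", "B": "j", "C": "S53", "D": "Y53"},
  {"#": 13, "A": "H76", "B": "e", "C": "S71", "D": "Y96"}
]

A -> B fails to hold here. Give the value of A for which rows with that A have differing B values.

A=H95: rows 1, 11 → B takes values {e, n} — violation
A=H71: rows 2, 5, 9 → B = d, d, d ✓
A=H41: rows 3, 8 → B = e, e ✓
A=H22: row 4 → B = e ✓
A=H35: rows 6, 10 → B = m, m ✓
A=H85: row 7 → B = f ✓
A=H83: row 12 → B = j ✓
A=H76: row 13 → B = e ✓
The only A value with inconsistent B is A=H95.

H95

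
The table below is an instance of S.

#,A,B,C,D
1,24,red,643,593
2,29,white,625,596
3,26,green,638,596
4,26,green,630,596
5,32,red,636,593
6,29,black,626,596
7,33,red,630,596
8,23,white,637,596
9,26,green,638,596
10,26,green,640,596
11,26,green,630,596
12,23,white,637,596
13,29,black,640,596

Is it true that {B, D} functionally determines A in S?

(B=red, D=593): rows 1, 5 → A takes values {24, 32} — violation
(B=white, D=596): rows 2, 8, 12 → A takes values {29, 23} — violation
(B=green, D=596): rows 3, 4, 9, 10, 11 → A = 26, 26, 26, 26, 26 ✓
(B=black, D=596): rows 6, 13 → A = 29, 29 ✓
(B=red, D=596): row 7 → A = 33 ✓
Two rows agree on {B, D} but differ on A, so {B, D} → A does not hold.

No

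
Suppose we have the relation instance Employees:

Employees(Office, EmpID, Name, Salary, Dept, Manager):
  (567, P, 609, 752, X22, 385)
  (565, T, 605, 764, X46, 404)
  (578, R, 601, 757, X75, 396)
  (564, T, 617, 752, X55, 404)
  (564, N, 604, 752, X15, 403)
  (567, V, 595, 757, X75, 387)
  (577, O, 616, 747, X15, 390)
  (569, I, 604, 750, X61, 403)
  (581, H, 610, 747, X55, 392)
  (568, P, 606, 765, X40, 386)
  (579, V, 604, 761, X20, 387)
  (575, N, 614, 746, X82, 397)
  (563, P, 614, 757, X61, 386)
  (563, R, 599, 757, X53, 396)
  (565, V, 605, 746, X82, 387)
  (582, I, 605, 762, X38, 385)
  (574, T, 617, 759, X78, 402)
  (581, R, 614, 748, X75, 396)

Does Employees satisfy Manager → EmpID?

No

Manager=385: 2 rows → EmpID takes values {P, I} — violation
Manager=404: 2 rows → EmpID = T, T ✓
Manager=396: 3 rows → EmpID = R, R, R ✓
Manager=403: 2 rows → EmpID takes values {N, I} — violation
Manager=387: 3 rows → EmpID = V, V, V ✓
Manager=390: 1 row → EmpID = O ✓
Manager=392: 1 row → EmpID = H ✓
Manager=386: 2 rows → EmpID = P, P ✓
Manager=397: 1 row → EmpID = N ✓
Manager=402: 1 row → EmpID = T ✓
Two rows agree on Manager but differ on EmpID, so Manager → EmpID does not hold.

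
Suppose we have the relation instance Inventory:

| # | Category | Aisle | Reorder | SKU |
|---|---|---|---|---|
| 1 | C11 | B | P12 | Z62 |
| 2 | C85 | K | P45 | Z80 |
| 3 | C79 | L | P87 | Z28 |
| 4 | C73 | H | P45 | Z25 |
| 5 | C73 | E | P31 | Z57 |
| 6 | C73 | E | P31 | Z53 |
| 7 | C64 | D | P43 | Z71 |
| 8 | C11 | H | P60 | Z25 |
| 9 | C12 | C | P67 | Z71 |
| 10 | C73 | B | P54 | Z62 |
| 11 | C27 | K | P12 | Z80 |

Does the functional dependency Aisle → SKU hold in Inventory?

Aisle=B: rows 1, 10 → SKU = Z62, Z62 ✓
Aisle=K: rows 2, 11 → SKU = Z80, Z80 ✓
Aisle=L: row 3 → SKU = Z28 ✓
Aisle=H: rows 4, 8 → SKU = Z25, Z25 ✓
Aisle=E: rows 5, 6 → SKU takes values {Z57, Z53} — violation
Aisle=D: row 7 → SKU = Z71 ✓
Aisle=C: row 9 → SKU = Z71 ✓
Two rows agree on Aisle but differ on SKU, so Aisle → SKU does not hold.

No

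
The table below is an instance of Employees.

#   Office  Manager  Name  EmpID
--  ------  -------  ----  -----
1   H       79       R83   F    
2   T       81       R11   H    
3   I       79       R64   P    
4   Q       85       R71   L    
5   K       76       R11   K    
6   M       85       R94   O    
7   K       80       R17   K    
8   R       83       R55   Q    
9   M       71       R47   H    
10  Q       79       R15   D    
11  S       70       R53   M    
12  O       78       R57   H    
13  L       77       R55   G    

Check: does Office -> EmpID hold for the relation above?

Office=H: row 1 → EmpID = F ✓
Office=T: row 2 → EmpID = H ✓
Office=I: row 3 → EmpID = P ✓
Office=Q: rows 4, 10 → EmpID takes values {L, D} — violation
Office=K: rows 5, 7 → EmpID = K, K ✓
Office=M: rows 6, 9 → EmpID takes values {O, H} — violation
Office=R: row 8 → EmpID = Q ✓
Office=S: row 11 → EmpID = M ✓
Office=O: row 12 → EmpID = H ✓
Office=L: row 13 → EmpID = G ✓
Two rows agree on Office but differ on EmpID, so Office -> EmpID does not hold.

No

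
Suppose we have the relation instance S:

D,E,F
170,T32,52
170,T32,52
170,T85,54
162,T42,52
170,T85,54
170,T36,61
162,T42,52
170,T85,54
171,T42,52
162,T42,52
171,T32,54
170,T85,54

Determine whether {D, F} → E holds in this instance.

(D=170, F=52): 2 rows → E = T32, T32 ✓
(D=170, F=54): 4 rows → E = T85, T85, T85, T85 ✓
(D=162, F=52): 3 rows → E = T42, T42, T42 ✓
(D=170, F=61): 1 row → E = T36 ✓
(D=171, F=52): 1 row → E = T42 ✓
(D=171, F=54): 1 row → E = T32 ✓
Every {D, F} value is associated with a single E value, so {D, F} → E holds.

Yes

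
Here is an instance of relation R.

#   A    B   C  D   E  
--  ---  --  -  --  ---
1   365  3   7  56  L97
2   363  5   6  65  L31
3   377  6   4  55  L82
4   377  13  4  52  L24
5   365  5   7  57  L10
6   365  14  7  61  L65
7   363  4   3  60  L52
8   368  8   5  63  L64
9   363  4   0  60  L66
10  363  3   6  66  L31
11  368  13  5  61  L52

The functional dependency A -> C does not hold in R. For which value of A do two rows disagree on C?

A=365: rows 1, 5, 6 → C = 7, 7, 7 ✓
A=363: rows 2, 7, 9, 10 → C takes values {6, 3, 0} — violation
A=377: rows 3, 4 → C = 4, 4 ✓
A=368: rows 8, 11 → C = 5, 5 ✓
The only A value with inconsistent C is A=363.

363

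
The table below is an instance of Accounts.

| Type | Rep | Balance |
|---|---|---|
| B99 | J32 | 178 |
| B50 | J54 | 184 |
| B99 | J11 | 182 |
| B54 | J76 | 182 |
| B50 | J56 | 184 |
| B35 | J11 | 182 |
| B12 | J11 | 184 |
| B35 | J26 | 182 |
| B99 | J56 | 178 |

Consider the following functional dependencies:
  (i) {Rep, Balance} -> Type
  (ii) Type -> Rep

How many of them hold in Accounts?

0

(i) {Rep, Balance} -> Type: (Rep=J11, Balance=182): 2 rows → Type takes values {B99, B35} — violation — fails.
(ii) Type -> Rep: Type=B99: 3 rows → Rep takes values {J32, J11, J56} — violation; Type=B50: 2 rows → Rep takes values {J54, J56} — violation; Type=B35: 2 rows → Rep takes values {J11, J26} — violation — fails.
None of the 2 dependencies hold.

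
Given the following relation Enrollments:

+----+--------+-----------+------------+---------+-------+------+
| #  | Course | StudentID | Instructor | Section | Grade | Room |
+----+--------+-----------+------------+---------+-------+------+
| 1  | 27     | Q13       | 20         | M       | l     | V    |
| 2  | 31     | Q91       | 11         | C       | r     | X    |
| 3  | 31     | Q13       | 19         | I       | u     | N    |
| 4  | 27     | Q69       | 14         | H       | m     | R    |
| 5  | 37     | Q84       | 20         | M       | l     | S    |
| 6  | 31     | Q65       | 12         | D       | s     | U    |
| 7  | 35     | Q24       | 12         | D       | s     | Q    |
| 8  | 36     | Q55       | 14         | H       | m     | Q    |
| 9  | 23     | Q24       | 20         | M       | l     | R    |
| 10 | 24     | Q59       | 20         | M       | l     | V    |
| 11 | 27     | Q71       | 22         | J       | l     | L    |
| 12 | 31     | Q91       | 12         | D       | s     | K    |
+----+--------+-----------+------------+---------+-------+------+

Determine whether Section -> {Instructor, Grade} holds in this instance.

Yes

Section=M: rows 1, 5, 9, 10 → {Instructor,Grade} = (20, l), (20, l), (20, l), (20, l) ✓
Section=C: row 2 → {Instructor,Grade} = (11, r) ✓
Section=I: row 3 → {Instructor,Grade} = (19, u) ✓
Section=H: rows 4, 8 → {Instructor,Grade} = (14, m), (14, m) ✓
Section=D: rows 6, 7, 12 → {Instructor,Grade} = (12, s), (12, s), (12, s) ✓
Section=J: row 11 → {Instructor,Grade} = (22, l) ✓
Every Section value is associated with a single {Instructor, Grade} value, so Section -> {Instructor, Grade} holds.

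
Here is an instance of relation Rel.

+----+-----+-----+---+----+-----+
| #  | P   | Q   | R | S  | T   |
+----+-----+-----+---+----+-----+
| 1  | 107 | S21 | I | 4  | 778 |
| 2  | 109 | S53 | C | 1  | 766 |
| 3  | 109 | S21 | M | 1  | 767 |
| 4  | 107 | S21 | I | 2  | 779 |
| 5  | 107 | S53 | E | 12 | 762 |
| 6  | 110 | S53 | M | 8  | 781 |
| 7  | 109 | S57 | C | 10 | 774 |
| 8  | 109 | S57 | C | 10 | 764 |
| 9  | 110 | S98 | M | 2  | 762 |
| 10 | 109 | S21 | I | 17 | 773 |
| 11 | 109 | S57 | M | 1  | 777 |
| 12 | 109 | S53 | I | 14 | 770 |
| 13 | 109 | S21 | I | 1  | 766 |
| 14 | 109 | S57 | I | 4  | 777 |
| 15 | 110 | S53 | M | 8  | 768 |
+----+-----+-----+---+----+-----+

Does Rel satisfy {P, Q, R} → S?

(P=107, Q=S21, R=I): rows 1, 4 → S takes values {4, 2} — violation
(P=109, Q=S53, R=C): row 2 → S = 1 ✓
(P=109, Q=S21, R=M): row 3 → S = 1 ✓
(P=107, Q=S53, R=E): row 5 → S = 12 ✓
(P=110, Q=S53, R=M): rows 6, 15 → S = 8, 8 ✓
(P=109, Q=S57, R=C): rows 7, 8 → S = 10, 10 ✓
(P=110, Q=S98, R=M): row 9 → S = 2 ✓
(P=109, Q=S21, R=I): rows 10, 13 → S takes values {17, 1} — violation
(P=109, Q=S57, R=M): row 11 → S = 1 ✓
(P=109, Q=S53, R=I): row 12 → S = 14 ✓
(P=109, Q=S57, R=I): row 14 → S = 4 ✓
Two rows agree on {P, Q, R} but differ on S, so {P, Q, R} → S does not hold.

No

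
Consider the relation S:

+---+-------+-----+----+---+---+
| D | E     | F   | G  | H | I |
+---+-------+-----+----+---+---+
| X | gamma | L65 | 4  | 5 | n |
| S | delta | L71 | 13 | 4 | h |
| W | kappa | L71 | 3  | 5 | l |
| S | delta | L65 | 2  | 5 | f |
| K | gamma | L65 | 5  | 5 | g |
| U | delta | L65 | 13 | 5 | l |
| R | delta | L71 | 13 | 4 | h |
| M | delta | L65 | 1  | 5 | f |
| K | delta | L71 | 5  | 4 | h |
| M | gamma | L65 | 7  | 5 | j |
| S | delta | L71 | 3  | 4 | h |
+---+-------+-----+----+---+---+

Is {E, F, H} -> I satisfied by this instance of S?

(E=gamma, F=L65, H=5): 3 rows → I takes values {n, g, j} — violation
(E=delta, F=L71, H=4): 4 rows → I = h, h, h, h ✓
(E=kappa, F=L71, H=5): 1 row → I = l ✓
(E=delta, F=L65, H=5): 3 rows → I takes values {f, l} — violation
Two rows agree on {E, F, H} but differ on I, so {E, F, H} -> I does not hold.

No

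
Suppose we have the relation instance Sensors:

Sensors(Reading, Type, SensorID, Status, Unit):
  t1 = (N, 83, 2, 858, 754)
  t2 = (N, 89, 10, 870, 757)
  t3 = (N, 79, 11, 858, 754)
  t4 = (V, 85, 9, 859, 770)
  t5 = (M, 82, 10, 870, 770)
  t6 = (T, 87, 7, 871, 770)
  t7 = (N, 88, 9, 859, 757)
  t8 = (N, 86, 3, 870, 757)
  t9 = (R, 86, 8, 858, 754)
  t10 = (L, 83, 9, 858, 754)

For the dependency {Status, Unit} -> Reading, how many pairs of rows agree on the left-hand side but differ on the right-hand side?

(Status=858, Unit=754): violating pairs (1,9), (1,10), (3,9), (3,10), (9,10) — 5 pairs.
(Status=870, Unit=757): all 2 rows agree on Reading — 0 pairs.

5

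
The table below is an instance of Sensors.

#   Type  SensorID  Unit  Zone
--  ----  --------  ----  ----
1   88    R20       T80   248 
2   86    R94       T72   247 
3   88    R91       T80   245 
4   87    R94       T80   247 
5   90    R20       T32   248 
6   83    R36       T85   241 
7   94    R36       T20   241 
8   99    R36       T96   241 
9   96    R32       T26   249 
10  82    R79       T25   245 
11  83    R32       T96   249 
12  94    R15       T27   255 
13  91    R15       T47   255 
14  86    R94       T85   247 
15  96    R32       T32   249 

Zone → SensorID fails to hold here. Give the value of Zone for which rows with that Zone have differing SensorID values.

Zone=248: rows 1, 5 → SensorID = R20, R20 ✓
Zone=247: rows 2, 4, 14 → SensorID = R94, R94, R94 ✓
Zone=245: rows 3, 10 → SensorID takes values {R91, R79} — violation
Zone=241: rows 6, 7, 8 → SensorID = R36, R36, R36 ✓
Zone=249: rows 9, 11, 15 → SensorID = R32, R32, R32 ✓
Zone=255: rows 12, 13 → SensorID = R15, R15 ✓
The only Zone value with inconsistent SensorID is Zone=245.

245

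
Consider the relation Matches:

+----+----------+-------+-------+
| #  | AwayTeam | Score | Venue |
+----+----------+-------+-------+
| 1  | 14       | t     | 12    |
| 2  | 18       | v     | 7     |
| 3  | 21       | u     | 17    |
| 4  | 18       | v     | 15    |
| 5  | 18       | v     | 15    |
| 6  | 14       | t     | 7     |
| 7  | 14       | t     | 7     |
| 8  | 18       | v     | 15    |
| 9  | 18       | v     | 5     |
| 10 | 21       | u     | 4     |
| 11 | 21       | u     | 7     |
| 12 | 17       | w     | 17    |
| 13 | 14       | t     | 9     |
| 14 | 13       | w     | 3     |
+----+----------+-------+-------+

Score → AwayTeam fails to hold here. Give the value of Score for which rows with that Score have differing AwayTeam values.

Score=t: rows 1, 6, 7, 13 → AwayTeam = 14, 14, 14, 14 ✓
Score=v: rows 2, 4, 5, 8, 9 → AwayTeam = 18, 18, 18, 18, 18 ✓
Score=u: rows 3, 10, 11 → AwayTeam = 21, 21, 21 ✓
Score=w: rows 12, 14 → AwayTeam takes values {17, 13} — violation
The only Score value with inconsistent AwayTeam is Score=w.

w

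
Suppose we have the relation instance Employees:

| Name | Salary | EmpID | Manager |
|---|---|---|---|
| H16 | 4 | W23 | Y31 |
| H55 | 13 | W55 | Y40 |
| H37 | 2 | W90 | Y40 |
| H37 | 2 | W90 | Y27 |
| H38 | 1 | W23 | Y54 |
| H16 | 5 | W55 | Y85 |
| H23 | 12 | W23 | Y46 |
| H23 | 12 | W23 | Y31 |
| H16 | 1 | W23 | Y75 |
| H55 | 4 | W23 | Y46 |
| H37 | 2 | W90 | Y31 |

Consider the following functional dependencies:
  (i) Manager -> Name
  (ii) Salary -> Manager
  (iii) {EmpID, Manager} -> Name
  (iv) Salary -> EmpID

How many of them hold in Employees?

1

(i) Manager -> Name: Manager=Y31: 3 rows → Name takes values {H16, H23, H37} — violation; Manager=Y40: 2 rows → Name takes values {H55, H37} — violation; Manager=Y46: 2 rows → Name takes values {H23, H55} — violation — fails.
(ii) Salary -> Manager: Salary=4: 2 rows → Manager takes values {Y31, Y46} — violation; Salary=2: 3 rows → Manager takes values {Y40, Y27, Y31} — violation; Salary=1: 2 rows → Manager takes values {Y54, Y75} — violation; Salary=12: 2 rows → Manager takes values {Y46, Y31} — violation — fails.
(iii) {EmpID, Manager} -> Name: (EmpID=W23, Manager=Y31): 2 rows → Name takes values {H16, H23} — violation; (EmpID=W23, Manager=Y46): 2 rows → Name takes values {H23, H55} — violation — fails.
(iv) Salary -> EmpID: every LHS value maps to a single RHS value — holds.
1 of the 4 dependencies holds.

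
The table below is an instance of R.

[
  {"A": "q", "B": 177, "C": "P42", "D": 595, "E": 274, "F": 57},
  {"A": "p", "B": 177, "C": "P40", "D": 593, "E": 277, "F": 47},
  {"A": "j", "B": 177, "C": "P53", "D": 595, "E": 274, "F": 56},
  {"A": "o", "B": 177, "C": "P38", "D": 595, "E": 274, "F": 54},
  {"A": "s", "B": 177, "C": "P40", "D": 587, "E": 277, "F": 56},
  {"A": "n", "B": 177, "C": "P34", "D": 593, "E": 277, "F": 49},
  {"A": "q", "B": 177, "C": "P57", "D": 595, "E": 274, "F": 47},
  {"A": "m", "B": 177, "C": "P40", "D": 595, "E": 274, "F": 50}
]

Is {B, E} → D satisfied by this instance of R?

(B=177, E=274): 5 rows → D = 595, 595, 595, 595, 595 ✓
(B=177, E=277): 3 rows → D takes values {593, 587} — violation
Two rows agree on {B, E} but differ on D, so {B, E} → D does not hold.

No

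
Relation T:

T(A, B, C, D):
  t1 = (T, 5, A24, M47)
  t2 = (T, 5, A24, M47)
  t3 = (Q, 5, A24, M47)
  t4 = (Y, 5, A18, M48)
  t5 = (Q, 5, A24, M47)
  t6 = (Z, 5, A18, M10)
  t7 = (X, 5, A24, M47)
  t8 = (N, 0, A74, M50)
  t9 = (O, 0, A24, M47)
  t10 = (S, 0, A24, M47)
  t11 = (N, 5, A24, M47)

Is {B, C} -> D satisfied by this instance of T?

(B=5, C=A24): rows 1, 2, 3, 5, 7, 11 → D = M47, M47, M47, M47, M47, M47 ✓
(B=5, C=A18): rows 4, 6 → D takes values {M48, M10} — violation
(B=0, C=A74): row 8 → D = M50 ✓
(B=0, C=A24): rows 9, 10 → D = M47, M47 ✓
Two rows agree on {B, C} but differ on D, so {B, C} -> D does not hold.

No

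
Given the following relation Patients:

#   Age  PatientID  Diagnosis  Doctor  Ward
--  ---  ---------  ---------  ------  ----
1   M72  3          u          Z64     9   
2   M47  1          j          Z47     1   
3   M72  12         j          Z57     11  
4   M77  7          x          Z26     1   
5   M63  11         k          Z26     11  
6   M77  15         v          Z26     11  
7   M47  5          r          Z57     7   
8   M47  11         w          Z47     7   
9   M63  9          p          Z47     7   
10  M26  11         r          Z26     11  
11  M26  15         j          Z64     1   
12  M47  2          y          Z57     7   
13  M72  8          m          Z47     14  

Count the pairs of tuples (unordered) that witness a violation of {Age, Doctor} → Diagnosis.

3

(Age=M47, Doctor=Z47): violating pairs (2,8) — 1 pair.
(Age=M77, Doctor=Z26): violating pairs (4,6) — 1 pair.
(Age=M47, Doctor=Z57): violating pairs (7,12) — 1 pair.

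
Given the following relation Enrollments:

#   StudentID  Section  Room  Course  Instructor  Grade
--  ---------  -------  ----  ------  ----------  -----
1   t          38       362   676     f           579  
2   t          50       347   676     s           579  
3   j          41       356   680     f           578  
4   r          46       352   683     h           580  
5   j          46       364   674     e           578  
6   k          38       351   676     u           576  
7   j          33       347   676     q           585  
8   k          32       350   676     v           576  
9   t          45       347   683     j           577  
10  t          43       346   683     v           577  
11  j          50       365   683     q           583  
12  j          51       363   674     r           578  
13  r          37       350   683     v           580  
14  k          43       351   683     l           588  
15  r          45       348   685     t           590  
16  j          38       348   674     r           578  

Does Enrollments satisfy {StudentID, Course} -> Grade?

Yes

(StudentID=t, Course=676): rows 1, 2 → Grade = 579, 579 ✓
(StudentID=j, Course=680): row 3 → Grade = 578 ✓
(StudentID=r, Course=683): rows 4, 13 → Grade = 580, 580 ✓
(StudentID=j, Course=674): rows 5, 12, 16 → Grade = 578, 578, 578 ✓
(StudentID=k, Course=676): rows 6, 8 → Grade = 576, 576 ✓
(StudentID=j, Course=676): row 7 → Grade = 585 ✓
(StudentID=t, Course=683): rows 9, 10 → Grade = 577, 577 ✓
(StudentID=j, Course=683): row 11 → Grade = 583 ✓
(StudentID=k, Course=683): row 14 → Grade = 588 ✓
(StudentID=r, Course=685): row 15 → Grade = 590 ✓
Every {StudentID, Course} value is associated with a single Grade value, so {StudentID, Course} -> Grade holds.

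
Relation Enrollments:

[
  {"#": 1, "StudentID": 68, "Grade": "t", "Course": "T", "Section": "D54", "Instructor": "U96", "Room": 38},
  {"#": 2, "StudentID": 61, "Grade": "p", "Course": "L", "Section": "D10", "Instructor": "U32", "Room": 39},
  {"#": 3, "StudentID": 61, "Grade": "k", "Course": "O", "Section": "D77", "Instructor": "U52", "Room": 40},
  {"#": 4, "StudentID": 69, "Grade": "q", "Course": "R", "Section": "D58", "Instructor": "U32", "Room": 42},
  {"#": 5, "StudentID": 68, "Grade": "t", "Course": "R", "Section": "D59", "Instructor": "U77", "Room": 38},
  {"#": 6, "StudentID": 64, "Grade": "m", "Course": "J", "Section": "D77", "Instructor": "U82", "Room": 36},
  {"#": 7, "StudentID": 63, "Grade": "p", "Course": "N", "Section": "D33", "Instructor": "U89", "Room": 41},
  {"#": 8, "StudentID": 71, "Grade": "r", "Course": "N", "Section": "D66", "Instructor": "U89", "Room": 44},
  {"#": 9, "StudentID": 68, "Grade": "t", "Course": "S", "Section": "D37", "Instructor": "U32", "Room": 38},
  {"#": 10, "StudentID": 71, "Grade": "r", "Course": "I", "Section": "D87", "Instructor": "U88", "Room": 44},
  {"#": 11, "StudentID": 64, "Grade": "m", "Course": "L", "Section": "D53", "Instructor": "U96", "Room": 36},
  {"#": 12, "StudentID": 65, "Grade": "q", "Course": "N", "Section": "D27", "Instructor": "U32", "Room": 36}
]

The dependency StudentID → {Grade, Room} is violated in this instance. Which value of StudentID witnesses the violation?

61

StudentID=68: rows 1, 5, 9 → {Grade,Room} = (t, 38), (t, 38), (t, 38) ✓
StudentID=61: rows 2, 3 → {Grade,Room} takes values {(p, 39), (k, 40)} — violation
StudentID=69: row 4 → {Grade,Room} = (q, 42) ✓
StudentID=64: rows 6, 11 → {Grade,Room} = (m, 36), (m, 36) ✓
StudentID=63: row 7 → {Grade,Room} = (p, 41) ✓
StudentID=71: rows 8, 10 → {Grade,Room} = (r, 44), (r, 44) ✓
StudentID=65: row 12 → {Grade,Room} = (q, 36) ✓
The only StudentID value with inconsistent RHS is StudentID=61.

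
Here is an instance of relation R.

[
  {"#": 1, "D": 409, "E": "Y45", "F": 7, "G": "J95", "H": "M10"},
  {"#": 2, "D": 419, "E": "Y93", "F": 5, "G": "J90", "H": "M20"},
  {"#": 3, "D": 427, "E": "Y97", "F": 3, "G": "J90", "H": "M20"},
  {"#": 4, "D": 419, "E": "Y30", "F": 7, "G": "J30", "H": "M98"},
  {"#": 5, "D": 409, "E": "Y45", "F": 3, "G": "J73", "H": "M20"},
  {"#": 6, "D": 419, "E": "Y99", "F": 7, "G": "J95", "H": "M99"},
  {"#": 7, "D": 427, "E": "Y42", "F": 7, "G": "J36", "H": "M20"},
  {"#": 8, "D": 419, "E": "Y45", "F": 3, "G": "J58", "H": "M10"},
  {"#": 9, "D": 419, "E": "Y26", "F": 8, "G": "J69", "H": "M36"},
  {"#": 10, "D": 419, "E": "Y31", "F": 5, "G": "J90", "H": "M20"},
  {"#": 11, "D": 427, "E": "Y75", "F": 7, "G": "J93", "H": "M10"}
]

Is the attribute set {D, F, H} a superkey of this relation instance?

Rows 2 and 10 have the same {D, F, H} value (D=419, F=5, H=M20) but are distinct tuples, so {D, F, H} does not determine every attribute — not a superkey.

No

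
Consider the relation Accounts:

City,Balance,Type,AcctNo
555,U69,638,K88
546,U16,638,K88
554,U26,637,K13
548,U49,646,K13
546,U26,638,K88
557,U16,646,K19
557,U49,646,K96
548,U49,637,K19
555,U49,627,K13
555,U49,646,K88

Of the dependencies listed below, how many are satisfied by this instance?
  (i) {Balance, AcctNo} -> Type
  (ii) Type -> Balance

(i) {Balance, AcctNo} -> Type: (Balance=U49, AcctNo=K13): 2 rows → Type takes values {646, 627} — violation — fails.
(ii) Type -> Balance: Type=638: 3 rows → Balance takes values {U69, U16, U26} — violation; Type=637: 2 rows → Balance takes values {U26, U49} — violation; Type=646: 4 rows → Balance takes values {U49, U16} — violation — fails.
None of the 2 dependencies hold.

0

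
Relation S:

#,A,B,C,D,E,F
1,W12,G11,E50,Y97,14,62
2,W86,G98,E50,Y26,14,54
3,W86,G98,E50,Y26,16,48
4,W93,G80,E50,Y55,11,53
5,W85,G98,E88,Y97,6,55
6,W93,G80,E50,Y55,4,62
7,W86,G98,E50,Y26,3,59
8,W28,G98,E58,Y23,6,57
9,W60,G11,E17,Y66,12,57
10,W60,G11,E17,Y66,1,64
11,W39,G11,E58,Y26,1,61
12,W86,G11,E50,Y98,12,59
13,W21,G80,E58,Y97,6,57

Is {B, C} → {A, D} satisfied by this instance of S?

No

(B=G11, C=E50): rows 1, 12 → {A,D} takes values {(W12, Y97), (W86, Y98)} — violation
(B=G98, C=E50): rows 2, 3, 7 → {A,D} = (W86, Y26), (W86, Y26), (W86, Y26) ✓
(B=G80, C=E50): rows 4, 6 → {A,D} = (W93, Y55), (W93, Y55) ✓
(B=G98, C=E88): row 5 → {A,D} = (W85, Y97) ✓
(B=G98, C=E58): row 8 → {A,D} = (W28, Y23) ✓
(B=G11, C=E17): rows 9, 10 → {A,D} = (W60, Y66), (W60, Y66) ✓
(B=G11, C=E58): row 11 → {A,D} = (W39, Y26) ✓
(B=G80, C=E58): row 13 → {A,D} = (W21, Y97) ✓
Two rows agree on {B, C} but differ on {A, D}, so {B, C} → {A, D} does not hold.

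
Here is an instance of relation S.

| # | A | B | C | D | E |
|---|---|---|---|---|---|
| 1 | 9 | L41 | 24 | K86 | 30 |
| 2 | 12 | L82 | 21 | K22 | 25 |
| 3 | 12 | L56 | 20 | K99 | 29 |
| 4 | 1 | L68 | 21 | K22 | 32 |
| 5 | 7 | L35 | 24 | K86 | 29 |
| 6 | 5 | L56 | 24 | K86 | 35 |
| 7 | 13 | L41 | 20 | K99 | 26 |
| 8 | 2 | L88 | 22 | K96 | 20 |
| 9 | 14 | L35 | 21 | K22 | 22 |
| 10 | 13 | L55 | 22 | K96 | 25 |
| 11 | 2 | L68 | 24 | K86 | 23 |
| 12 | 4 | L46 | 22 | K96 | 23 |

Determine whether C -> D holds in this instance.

Yes

C=24: rows 1, 5, 6, 11 → D = K86, K86, K86, K86 ✓
C=21: rows 2, 4, 9 → D = K22, K22, K22 ✓
C=20: rows 3, 7 → D = K99, K99 ✓
C=22: rows 8, 10, 12 → D = K96, K96, K96 ✓
Every C value is associated with a single D value, so C -> D holds.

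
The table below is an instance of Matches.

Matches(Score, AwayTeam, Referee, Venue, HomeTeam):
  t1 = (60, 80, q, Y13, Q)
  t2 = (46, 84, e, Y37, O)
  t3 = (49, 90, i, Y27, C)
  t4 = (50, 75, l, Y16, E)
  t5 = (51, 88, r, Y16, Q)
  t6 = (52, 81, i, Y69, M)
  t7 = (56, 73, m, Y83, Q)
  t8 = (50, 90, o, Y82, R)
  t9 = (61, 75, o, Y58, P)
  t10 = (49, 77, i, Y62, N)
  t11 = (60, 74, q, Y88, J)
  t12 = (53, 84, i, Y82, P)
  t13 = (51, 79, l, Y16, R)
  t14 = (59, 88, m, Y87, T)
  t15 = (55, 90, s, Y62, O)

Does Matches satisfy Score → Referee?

Score=60: rows 1, 11 → Referee = q, q ✓
Score=46: row 2 → Referee = e ✓
Score=49: rows 3, 10 → Referee = i, i ✓
Score=50: rows 4, 8 → Referee takes values {l, o} — violation
Score=51: rows 5, 13 → Referee takes values {r, l} — violation
Score=52: row 6 → Referee = i ✓
Score=56: row 7 → Referee = m ✓
Score=61: row 9 → Referee = o ✓
Score=53: row 12 → Referee = i ✓
Score=59: row 14 → Referee = m ✓
Score=55: row 15 → Referee = s ✓
Two rows agree on Score but differ on Referee, so Score → Referee does not hold.

No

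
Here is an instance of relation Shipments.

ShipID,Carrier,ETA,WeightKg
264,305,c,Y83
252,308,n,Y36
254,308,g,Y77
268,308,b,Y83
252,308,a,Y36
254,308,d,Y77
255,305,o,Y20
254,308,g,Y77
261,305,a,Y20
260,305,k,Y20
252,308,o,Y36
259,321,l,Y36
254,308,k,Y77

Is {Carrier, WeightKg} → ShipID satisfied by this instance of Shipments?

(Carrier=305, WeightKg=Y83): 1 row → ShipID = 264 ✓
(Carrier=308, WeightKg=Y36): 3 rows → ShipID = 252, 252, 252 ✓
(Carrier=308, WeightKg=Y77): 4 rows → ShipID = 254, 254, 254, 254 ✓
(Carrier=308, WeightKg=Y83): 1 row → ShipID = 268 ✓
(Carrier=305, WeightKg=Y20): 3 rows → ShipID takes values {255, 261, 260} — violation
(Carrier=321, WeightKg=Y36): 1 row → ShipID = 259 ✓
Two rows agree on {Carrier, WeightKg} but differ on ShipID, so {Carrier, WeightKg} → ShipID does not hold.

No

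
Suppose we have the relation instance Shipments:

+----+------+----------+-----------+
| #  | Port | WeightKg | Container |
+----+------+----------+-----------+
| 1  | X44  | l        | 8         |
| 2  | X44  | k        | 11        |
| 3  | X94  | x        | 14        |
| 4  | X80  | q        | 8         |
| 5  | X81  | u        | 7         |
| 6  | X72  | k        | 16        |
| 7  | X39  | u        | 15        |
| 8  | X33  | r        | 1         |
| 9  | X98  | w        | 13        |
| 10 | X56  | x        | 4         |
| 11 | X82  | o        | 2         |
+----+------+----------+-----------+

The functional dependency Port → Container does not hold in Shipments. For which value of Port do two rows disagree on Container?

Port=X44: rows 1, 2 → Container takes values {8, 11} — violation
Port=X94: row 3 → Container = 14 ✓
Port=X80: row 4 → Container = 8 ✓
Port=X81: row 5 → Container = 7 ✓
Port=X72: row 6 → Container = 16 ✓
Port=X39: row 7 → Container = 15 ✓
Port=X33: row 8 → Container = 1 ✓
Port=X98: row 9 → Container = 13 ✓
Port=X56: row 10 → Container = 4 ✓
Port=X82: row 11 → Container = 2 ✓
The only Port value with inconsistent Container is Port=X44.

X44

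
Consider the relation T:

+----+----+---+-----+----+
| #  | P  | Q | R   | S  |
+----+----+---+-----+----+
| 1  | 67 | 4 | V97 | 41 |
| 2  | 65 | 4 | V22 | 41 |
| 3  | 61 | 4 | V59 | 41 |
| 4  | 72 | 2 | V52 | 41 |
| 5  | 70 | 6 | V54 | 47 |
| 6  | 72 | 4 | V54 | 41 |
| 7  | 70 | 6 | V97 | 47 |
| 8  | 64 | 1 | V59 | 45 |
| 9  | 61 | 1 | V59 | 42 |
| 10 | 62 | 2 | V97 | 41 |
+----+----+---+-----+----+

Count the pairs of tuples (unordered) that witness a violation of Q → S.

1

Q=4: all 4 rows agree on S — 0 pairs.
Q=2: all 2 rows agree on S — 0 pairs.
Q=6: all 2 rows agree on S — 0 pairs.
Q=1: violating pairs (8,9) — 1 pair.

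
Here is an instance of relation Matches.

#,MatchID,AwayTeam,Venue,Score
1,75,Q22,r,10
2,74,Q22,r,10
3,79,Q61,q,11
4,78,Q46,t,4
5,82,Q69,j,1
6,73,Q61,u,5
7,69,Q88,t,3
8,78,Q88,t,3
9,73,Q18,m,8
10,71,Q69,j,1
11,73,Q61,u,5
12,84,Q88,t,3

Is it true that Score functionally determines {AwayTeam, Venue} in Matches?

Score=10: rows 1, 2 → {AwayTeam,Venue} = (Q22, r), (Q22, r) ✓
Score=11: row 3 → {AwayTeam,Venue} = (Q61, q) ✓
Score=4: row 4 → {AwayTeam,Venue} = (Q46, t) ✓
Score=1: rows 5, 10 → {AwayTeam,Venue} = (Q69, j), (Q69, j) ✓
Score=5: rows 6, 11 → {AwayTeam,Venue} = (Q61, u), (Q61, u) ✓
Score=3: rows 7, 8, 12 → {AwayTeam,Venue} = (Q88, t), (Q88, t), (Q88, t) ✓
Score=8: row 9 → {AwayTeam,Venue} = (Q18, m) ✓
Every Score value is associated with a single {AwayTeam, Venue} value, so Score → {AwayTeam, Venue} holds.

Yes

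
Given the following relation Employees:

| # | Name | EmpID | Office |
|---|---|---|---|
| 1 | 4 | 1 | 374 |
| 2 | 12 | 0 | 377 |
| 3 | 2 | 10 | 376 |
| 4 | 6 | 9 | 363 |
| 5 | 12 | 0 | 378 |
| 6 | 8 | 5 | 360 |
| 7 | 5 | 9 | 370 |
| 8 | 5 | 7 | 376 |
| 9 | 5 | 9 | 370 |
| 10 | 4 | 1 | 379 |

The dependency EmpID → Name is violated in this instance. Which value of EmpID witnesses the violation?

9

EmpID=1: rows 1, 10 → Name = 4, 4 ✓
EmpID=0: rows 2, 5 → Name = 12, 12 ✓
EmpID=10: row 3 → Name = 2 ✓
EmpID=9: rows 4, 7, 9 → Name takes values {6, 5} — violation
EmpID=5: row 6 → Name = 8 ✓
EmpID=7: row 8 → Name = 5 ✓
The only EmpID value with inconsistent Name is EmpID=9.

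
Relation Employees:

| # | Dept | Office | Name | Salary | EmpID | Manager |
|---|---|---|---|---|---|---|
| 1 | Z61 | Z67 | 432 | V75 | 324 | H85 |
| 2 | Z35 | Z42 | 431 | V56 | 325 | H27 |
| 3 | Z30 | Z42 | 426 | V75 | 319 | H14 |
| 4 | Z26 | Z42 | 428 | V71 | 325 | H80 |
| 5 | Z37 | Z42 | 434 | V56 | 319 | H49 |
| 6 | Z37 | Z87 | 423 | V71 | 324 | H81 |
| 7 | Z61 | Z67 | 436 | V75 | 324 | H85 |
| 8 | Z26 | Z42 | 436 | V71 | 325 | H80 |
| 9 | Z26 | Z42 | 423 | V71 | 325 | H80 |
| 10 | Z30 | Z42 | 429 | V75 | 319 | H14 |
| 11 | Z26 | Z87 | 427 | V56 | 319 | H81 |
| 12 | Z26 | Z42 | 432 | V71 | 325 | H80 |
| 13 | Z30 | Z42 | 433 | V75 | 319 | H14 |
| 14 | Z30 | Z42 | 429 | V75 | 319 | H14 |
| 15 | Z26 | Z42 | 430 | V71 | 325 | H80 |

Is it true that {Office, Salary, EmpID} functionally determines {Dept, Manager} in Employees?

Yes

(Office=Z67, Salary=V75, EmpID=324): rows 1, 7 → {Dept,Manager} = (Z61, H85), (Z61, H85) ✓
(Office=Z42, Salary=V56, EmpID=325): row 2 → {Dept,Manager} = (Z35, H27) ✓
(Office=Z42, Salary=V75, EmpID=319): rows 3, 10, 13, 14 → {Dept,Manager} = (Z30, H14), (Z30, H14), (Z30, H14), (Z30, H14) ✓
(Office=Z42, Salary=V71, EmpID=325): rows 4, 8, 9, 12, 15 → {Dept,Manager} = (Z26, H80), (Z26, H80), (Z26, H80), (Z26, H80), (Z26, H80) ✓
(Office=Z42, Salary=V56, EmpID=319): row 5 → {Dept,Manager} = (Z37, H49) ✓
(Office=Z87, Salary=V71, EmpID=324): row 6 → {Dept,Manager} = (Z37, H81) ✓
(Office=Z87, Salary=V56, EmpID=319): row 11 → {Dept,Manager} = (Z26, H81) ✓
Every {Office, Salary, EmpID} value is associated with a single {Dept, Manager} value, so {Office, Salary, EmpID} → {Dept, Manager} holds.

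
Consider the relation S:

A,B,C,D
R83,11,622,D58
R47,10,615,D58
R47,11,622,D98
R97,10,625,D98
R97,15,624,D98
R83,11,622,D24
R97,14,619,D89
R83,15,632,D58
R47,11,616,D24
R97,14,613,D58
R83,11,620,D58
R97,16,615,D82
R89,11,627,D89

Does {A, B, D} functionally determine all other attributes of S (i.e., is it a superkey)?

No

Two distinct rows share (A=R83, B=11, D=D58), so {A, B, D} does not determine every attribute — not a superkey.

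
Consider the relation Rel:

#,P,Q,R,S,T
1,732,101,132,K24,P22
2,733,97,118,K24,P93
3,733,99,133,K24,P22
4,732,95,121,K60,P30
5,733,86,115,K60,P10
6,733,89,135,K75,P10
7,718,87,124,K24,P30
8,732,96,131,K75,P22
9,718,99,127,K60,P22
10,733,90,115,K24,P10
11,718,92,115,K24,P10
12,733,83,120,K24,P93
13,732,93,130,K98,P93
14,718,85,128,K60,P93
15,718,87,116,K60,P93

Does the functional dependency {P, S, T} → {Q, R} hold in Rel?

No

(P=732, S=K24, T=P22): row 1 → {Q,R} = (101, 132) ✓
(P=733, S=K24, T=P93): rows 2, 12 → {Q,R} takes values {(97, 118), (83, 120)} — violation
(P=733, S=K24, T=P22): row 3 → {Q,R} = (99, 133) ✓
(P=732, S=K60, T=P30): row 4 → {Q,R} = (95, 121) ✓
(P=733, S=K60, T=P10): row 5 → {Q,R} = (86, 115) ✓
(P=733, S=K75, T=P10): row 6 → {Q,R} = (89, 135) ✓
(P=718, S=K24, T=P30): row 7 → {Q,R} = (87, 124) ✓
(P=732, S=K75, T=P22): row 8 → {Q,R} = (96, 131) ✓
(P=718, S=K60, T=P22): row 9 → {Q,R} = (99, 127) ✓
(P=733, S=K24, T=P10): row 10 → {Q,R} = (90, 115) ✓
(P=718, S=K24, T=P10): row 11 → {Q,R} = (92, 115) ✓
(P=732, S=K98, T=P93): row 13 → {Q,R} = (93, 130) ✓
(P=718, S=K60, T=P93): rows 14, 15 → {Q,R} takes values {(85, 128), (87, 116)} — violation
Two rows agree on {P, S, T} but differ on {Q, R}, so {P, S, T} → {Q, R} does not hold.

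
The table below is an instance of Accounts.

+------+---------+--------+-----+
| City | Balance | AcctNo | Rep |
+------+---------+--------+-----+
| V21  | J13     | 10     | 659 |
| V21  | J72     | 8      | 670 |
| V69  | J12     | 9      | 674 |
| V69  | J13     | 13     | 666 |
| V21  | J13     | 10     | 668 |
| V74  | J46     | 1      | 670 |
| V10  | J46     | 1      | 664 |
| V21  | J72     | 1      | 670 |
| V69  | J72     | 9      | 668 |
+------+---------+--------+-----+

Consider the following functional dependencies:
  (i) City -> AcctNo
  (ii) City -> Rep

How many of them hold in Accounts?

0

(i) City -> AcctNo: City=V21: 4 rows → AcctNo takes values {10, 8, 1} — violation; City=V69: 3 rows → AcctNo takes values {9, 13} — violation — fails.
(ii) City -> Rep: City=V21: 4 rows → Rep takes values {659, 670, 668} — violation; City=V69: 3 rows → Rep takes values {674, 666, 668} — violation — fails.
None of the 2 dependencies hold.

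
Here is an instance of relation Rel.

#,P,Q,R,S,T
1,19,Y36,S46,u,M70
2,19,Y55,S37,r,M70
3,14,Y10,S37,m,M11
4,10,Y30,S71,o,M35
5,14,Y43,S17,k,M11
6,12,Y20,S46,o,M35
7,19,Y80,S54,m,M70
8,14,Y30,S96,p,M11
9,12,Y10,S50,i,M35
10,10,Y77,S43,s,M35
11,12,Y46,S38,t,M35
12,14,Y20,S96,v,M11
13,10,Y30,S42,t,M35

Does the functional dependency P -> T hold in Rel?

P=19: rows 1, 2, 7 → T = M70, M70, M70 ✓
P=14: rows 3, 5, 8, 12 → T = M11, M11, M11, M11 ✓
P=10: rows 4, 10, 13 → T = M35, M35, M35 ✓
P=12: rows 6, 9, 11 → T = M35, M35, M35 ✓
Every P value is associated with a single T value, so P -> T holds.

Yes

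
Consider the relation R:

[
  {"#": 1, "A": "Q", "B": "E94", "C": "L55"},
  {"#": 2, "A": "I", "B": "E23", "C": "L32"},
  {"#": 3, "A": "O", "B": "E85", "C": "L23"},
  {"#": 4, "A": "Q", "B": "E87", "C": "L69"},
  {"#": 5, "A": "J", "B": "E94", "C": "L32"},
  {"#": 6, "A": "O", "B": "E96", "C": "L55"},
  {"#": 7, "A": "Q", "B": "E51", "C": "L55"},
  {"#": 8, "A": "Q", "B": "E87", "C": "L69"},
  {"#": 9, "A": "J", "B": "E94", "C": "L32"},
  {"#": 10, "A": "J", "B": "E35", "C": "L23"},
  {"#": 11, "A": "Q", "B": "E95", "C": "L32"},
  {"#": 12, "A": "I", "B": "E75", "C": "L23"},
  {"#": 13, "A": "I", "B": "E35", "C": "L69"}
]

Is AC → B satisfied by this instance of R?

No

(A=Q, C=L55): rows 1, 7 → B takes values {E94, E51} — violation
(A=I, C=L32): row 2 → B = E23 ✓
(A=O, C=L23): row 3 → B = E85 ✓
(A=Q, C=L69): rows 4, 8 → B = E87, E87 ✓
(A=J, C=L32): rows 5, 9 → B = E94, E94 ✓
(A=O, C=L55): row 6 → B = E96 ✓
(A=J, C=L23): row 10 → B = E35 ✓
(A=Q, C=L32): row 11 → B = E95 ✓
(A=I, C=L23): row 12 → B = E75 ✓
(A=I, C=L69): row 13 → B = E35 ✓
Two rows agree on AC but differ on B, so AC → B does not hold.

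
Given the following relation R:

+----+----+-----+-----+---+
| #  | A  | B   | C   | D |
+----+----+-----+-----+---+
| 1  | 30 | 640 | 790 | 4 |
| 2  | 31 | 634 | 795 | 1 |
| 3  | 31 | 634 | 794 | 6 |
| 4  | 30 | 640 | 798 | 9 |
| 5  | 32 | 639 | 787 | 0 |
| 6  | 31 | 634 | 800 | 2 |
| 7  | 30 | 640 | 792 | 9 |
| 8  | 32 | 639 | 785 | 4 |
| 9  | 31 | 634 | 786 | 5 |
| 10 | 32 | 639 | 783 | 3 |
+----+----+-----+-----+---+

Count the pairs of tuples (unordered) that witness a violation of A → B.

0

A=30: all 3 rows agree on B — 0 pairs.
A=31: all 4 rows agree on B — 0 pairs.
A=32: all 3 rows agree on B — 0 pairs.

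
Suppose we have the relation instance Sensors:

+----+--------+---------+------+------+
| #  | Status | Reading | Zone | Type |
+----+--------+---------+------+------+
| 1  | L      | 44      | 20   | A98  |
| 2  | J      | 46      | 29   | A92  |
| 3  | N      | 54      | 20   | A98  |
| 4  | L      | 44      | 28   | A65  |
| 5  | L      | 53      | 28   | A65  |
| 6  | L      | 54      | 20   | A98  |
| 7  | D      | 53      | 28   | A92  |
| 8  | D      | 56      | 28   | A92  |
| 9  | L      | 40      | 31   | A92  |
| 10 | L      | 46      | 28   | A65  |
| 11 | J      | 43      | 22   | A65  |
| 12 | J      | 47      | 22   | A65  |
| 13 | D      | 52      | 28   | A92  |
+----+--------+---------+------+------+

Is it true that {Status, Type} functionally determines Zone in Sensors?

(Status=L, Type=A98): rows 1, 6 → Zone = 20, 20 ✓
(Status=J, Type=A92): row 2 → Zone = 29 ✓
(Status=N, Type=A98): row 3 → Zone = 20 ✓
(Status=L, Type=A65): rows 4, 5, 10 → Zone = 28, 28, 28 ✓
(Status=D, Type=A92): rows 7, 8, 13 → Zone = 28, 28, 28 ✓
(Status=L, Type=A92): row 9 → Zone = 31 ✓
(Status=J, Type=A65): rows 11, 12 → Zone = 22, 22 ✓
Every {Status, Type} value is associated with a single Zone value, so {Status, Type} -> Zone holds.

Yes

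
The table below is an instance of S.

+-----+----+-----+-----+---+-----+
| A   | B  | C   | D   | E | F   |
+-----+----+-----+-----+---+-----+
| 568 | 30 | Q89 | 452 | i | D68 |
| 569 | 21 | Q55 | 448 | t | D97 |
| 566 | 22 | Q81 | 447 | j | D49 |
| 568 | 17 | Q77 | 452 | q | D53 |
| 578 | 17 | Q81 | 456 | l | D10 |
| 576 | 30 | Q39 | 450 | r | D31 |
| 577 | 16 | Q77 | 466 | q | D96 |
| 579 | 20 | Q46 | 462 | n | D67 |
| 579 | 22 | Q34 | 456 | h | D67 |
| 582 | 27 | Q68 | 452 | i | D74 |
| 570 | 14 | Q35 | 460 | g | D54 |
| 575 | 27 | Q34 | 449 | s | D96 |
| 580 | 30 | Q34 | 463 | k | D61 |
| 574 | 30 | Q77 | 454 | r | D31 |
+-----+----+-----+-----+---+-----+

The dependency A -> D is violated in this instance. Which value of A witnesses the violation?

A=568: 2 rows → D = 452, 452 ✓
A=569: 1 row → D = 448 ✓
A=566: 1 row → D = 447 ✓
A=578: 1 row → D = 456 ✓
A=576: 1 row → D = 450 ✓
A=577: 1 row → D = 466 ✓
A=579: 2 rows → D takes values {462, 456} — violation
A=582: 1 row → D = 452 ✓
A=570: 1 row → D = 460 ✓
A=575: 1 row → D = 449 ✓
A=580: 1 row → D = 463 ✓
A=574: 1 row → D = 454 ✓
The only A value with inconsistent D is A=579.

579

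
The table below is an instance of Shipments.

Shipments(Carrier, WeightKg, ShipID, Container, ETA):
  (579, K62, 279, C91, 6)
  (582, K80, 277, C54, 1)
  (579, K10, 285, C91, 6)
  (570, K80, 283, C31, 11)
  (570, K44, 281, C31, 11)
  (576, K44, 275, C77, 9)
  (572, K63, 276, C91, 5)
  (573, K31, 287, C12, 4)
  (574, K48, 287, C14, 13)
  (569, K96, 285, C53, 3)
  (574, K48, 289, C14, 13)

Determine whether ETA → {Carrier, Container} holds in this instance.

Yes

ETA=6: 2 rows → {Carrier,Container} = (579, C91), (579, C91) ✓
ETA=1: 1 row → {Carrier,Container} = (582, C54) ✓
ETA=11: 2 rows → {Carrier,Container} = (570, C31), (570, C31) ✓
ETA=9: 1 row → {Carrier,Container} = (576, C77) ✓
ETA=5: 1 row → {Carrier,Container} = (572, C91) ✓
ETA=4: 1 row → {Carrier,Container} = (573, C12) ✓
ETA=13: 2 rows → {Carrier,Container} = (574, C14), (574, C14) ✓
ETA=3: 1 row → {Carrier,Container} = (569, C53) ✓
Every ETA value is associated with a single {Carrier, Container} value, so ETA → {Carrier, Container} holds.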